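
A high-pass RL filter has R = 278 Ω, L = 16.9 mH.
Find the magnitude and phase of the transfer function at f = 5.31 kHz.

Step 1 — Angular frequency: ω = 2π·5310 = 3.336e+04 rad/s.
Step 2 — Transfer function: H(jω) = jωL/(R + jωL).
Step 3 — Numerator jωL = j·563.8; denominator R + jωL = 278 + j563.8.
Step 4 — H = 0.8044 + j0.3966.
Step 5 — Magnitude: |H| = 0.8969 (-0.9 dB); phase: φ = 26.2°.

|H| = 0.8969 (-0.9 dB), φ = 26.2°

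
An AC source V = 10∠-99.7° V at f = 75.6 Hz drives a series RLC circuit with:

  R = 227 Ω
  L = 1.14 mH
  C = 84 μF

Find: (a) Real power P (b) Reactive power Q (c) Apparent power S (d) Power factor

Step 1 — Angular frequency: ω = 2π·f = 2π·75.6 = 475 rad/s.
Step 2 — Component impedances:
  R: Z = R = 227 Ω
  L: Z = jωL = j·475·0.00114 = 0 + j0.5415 Ω
  C: Z = 1/(jωC) = -j/(ω·C) = 0 - j25.06 Ω
Step 3 — Series combination: Z_total = R + L + C = 227 - j24.52 Ω = 228.3∠-6.2° Ω.
Step 4 — Source phasor: V = 10∠-99.7° V = -1.685 - j9.857 V.
Step 5 — Current: I = V / Z = -0.0027 - j0.04371 A = 0.0438∠-93.5° A.
Step 6 — Complex power: S = V·I* = 0.4354 - j0.04704 VA.
Step 7 — Real power: P = Re(S) = 0.4354 W.
Step 8 — Reactive power: Q = Im(S) = -0.04704 VAR.
Step 9 — Apparent power: |S| = 0.438 VA.
Step 10 — Power factor: PF = P/|S| = 0.9942 (leading).

(a) P = 0.4354 W  (b) Q = -0.04704 VAR  (c) S = 0.438 VA  (d) PF = 0.9942 (leading)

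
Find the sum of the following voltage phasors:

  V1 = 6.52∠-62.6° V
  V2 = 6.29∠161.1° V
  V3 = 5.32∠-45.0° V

Step 1 — Convert each phasor to rectangular form:
  V1 = 6.52·(cos(-62.6°) + j·sin(-62.6°)) = 3.001 - j5.789 V
  V2 = 6.29·(cos(161.1°) + j·sin(161.1°)) = -5.951 + j2.037 V
  V3 = 5.32·(cos(-45.0°) + j·sin(-45.0°)) = 3.762 - j3.762 V
Step 2 — Sum components: V_total = 0.8114 - j7.513 V.
Step 3 — Convert to polar: |V_total| = 7.557 V, ∠V_total = -83.8°.

V_total = 7.557∠-83.8° V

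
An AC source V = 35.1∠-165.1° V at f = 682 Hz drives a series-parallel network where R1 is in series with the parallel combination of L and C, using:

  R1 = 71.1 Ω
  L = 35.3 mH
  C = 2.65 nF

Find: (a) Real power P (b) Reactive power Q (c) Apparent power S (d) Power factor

Step 1 — Angular frequency: ω = 2π·f = 2π·682 = 4285 rad/s.
Step 2 — Component impedances:
  R1: Z = R = 71.1 Ω
  L: Z = jωL = j·4285·0.0353 = 0 + j151.3 Ω
  C: Z = 1/(jωC) = -j/(ω·C) = 0 - j8.806e+04 Ω
Step 3 — Parallel branch: L || C = 1/(1/L + 1/C) = 0 + j151.5 Ω.
Step 4 — Series with R1: Z_total = R1 + (L || C) = 71.1 + j151.5 Ω = 167.4∠64.9° Ω.
Step 5 — Source phasor: V = 35.1∠-165.1° V = -33.92 - j9.025 V.
Step 6 — Current: I = V / Z = -0.1349 + j0.1606 A = 0.2097∠130.0° A.
Step 7 — Complex power: S = V·I* = 3.127 + j6.664 VA.
Step 8 — Real power: P = Re(S) = 3.127 W.
Step 9 — Reactive power: Q = Im(S) = 6.664 VAR.
Step 10 — Apparent power: |S| = 7.361 VA.
Step 11 — Power factor: PF = P/|S| = 0.4248 (lagging).

(a) P = 3.127 W  (b) Q = 6.664 VAR  (c) S = 7.361 VA  (d) PF = 0.4248 (lagging)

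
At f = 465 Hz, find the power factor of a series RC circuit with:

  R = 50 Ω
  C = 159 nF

Step 1 — Angular frequency: ω = 2π·f = 2π·465 = 2922 rad/s.
Step 2 — Component impedances:
  R: Z = R = 50 Ω
  C: Z = 1/(jωC) = -j/(ω·C) = 0 - j2153 Ω
Step 3 — Series combination: Z_total = R + C = 50 - j2153 Ω = 2153∠-88.7° Ω.
Step 4 — Power factor: PF = cos(φ) = Re(Z)/|Z| = 50/2153 = 0.02322.
Step 5 — Type: Im(Z) = -2153 ⇒ leading (phase φ = -88.7°).

PF = 0.02322 (leading, φ = -88.7°)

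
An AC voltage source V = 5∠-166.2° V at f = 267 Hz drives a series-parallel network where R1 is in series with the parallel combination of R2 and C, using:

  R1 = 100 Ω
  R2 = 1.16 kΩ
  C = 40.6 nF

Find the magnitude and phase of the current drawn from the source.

Step 1 — Angular frequency: ω = 2π·f = 2π·267 = 1678 rad/s.
Step 2 — Component impedances:
  R1: Z = R = 100 Ω
  R2: Z = R = 1160 Ω
  C: Z = 1/(jωC) = -j/(ω·C) = 0 - j1.468e+04 Ω
Step 3 — Parallel branch: R2 || C = 1/(1/R2 + 1/C) = 1153 - j91.08 Ω.
Step 4 — Series with R1: Z_total = R1 + (R2 || C) = 1253 - j91.08 Ω = 1256∠-4.2° Ω.
Step 5 — Source phasor: V = 5∠-166.2° V = -4.856 - j1.193 V.
Step 6 — Ohm's law: I = V / Z_total = (-4.856 - j1.193) / (1253 - j91.08) = -0.003787 - j0.001227 A.
Step 7 — Convert to polar: |I| = 0.003981 A, ∠I = -162.0°.

I = 0.003981∠-162.0° A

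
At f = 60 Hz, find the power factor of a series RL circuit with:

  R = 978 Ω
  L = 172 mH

Step 1 — Angular frequency: ω = 2π·f = 2π·60 = 377 rad/s.
Step 2 — Component impedances:
  R: Z = R = 978 Ω
  L: Z = jωL = j·377·0.172 = 0 + j64.84 Ω
Step 3 — Series combination: Z_total = R + L = 978 + j64.84 Ω = 980.1∠3.8° Ω.
Step 4 — Power factor: PF = cos(φ) = Re(Z)/|Z| = 978/980.15 = 0.9978.
Step 5 — Type: Im(Z) = 64.84 ⇒ lagging (phase φ = 3.8°).

PF = 0.9978 (lagging, φ = 3.8°)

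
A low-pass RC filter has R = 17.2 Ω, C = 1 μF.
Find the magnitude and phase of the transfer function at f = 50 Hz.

Step 1 — Angular frequency: ω = 2π·50 = 314.2 rad/s.
Step 2 — Transfer function: H(jω) = 1/(1 + jωRC).
Step 3 — Denominator: 1 + jωRC = 1 + j·314.2·17.2·1e-06 = 1 + j0.005404.
Step 4 — H = 1 - j0.005403.
Step 5 — Magnitude: |H| = 1 (-0.0 dB); phase: φ = -0.3°.

|H| = 1 (-0.0 dB), φ = -0.3°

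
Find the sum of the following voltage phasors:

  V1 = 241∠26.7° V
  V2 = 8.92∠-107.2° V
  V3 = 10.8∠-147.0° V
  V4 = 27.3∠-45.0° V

Step 1 — Convert each phasor to rectangular form:
  V1 = 241·(cos(26.7°) + j·sin(26.7°)) = 215.3 + j108.3 V
  V2 = 8.92·(cos(-107.2°) + j·sin(-107.2°)) = -2.638 - j8.521 V
  V3 = 10.8·(cos(-147.0°) + j·sin(-147.0°)) = -9.058 - j5.882 V
  V4 = 27.3·(cos(-45.0°) + j·sin(-45.0°)) = 19.3 - j19.3 V
Step 2 — Sum components: V_total = 222.9 + j74.58 V.
Step 3 — Convert to polar: |V_total| = 235.1 V, ∠V_total = 18.5°.

V_total = 235.1∠18.5° V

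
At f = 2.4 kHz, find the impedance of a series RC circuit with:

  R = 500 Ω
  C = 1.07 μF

Step 1 — Angular frequency: ω = 2π·f = 2π·2400 = 1.508e+04 rad/s.
Step 2 — Component impedances:
  R: Z = R = 500 Ω
  C: Z = 1/(jωC) = -j/(ω·C) = 0 - j61.98 Ω
Step 3 — Series combination: Z_total = R + C = 500 - j61.98 Ω = 503.8∠-7.1° Ω.

Z = 500 - j61.98 Ω = 503.8∠-7.1° Ω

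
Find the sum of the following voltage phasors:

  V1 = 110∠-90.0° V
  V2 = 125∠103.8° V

Step 1 — Convert each phasor to rectangular form:
  V1 = 110·(cos(-90.0°) + j·sin(-90.0°)) = 0 - j110 V
  V2 = 125·(cos(103.8°) + j·sin(103.8°)) = -29.82 + j121.4 V
Step 2 — Sum components: V_total = -29.82 + j11.39 V.
Step 3 — Convert to polar: |V_total| = 31.92 V, ∠V_total = 159.1°.

V_total = 31.92∠159.1° V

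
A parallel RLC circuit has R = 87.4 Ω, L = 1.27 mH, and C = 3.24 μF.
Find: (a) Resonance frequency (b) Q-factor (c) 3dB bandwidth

Step 1 — Resonance: ω₀ = 1/√(LC) = 1/√(0.00127·3.24e-06) = 1.559e+04 rad/s.
Step 2 — f₀ = ω₀/(2π) = 2481 Hz.
Step 3 — Parallel Q: Q = R/(ω₀L) = 87.4/(1.559e+04·0.00127) = 4.415.
Step 4 — Bandwidth: Δω = ω₀/Q = 3531 rad/s; BW = Δω/(2π) = 562 Hz.

(a) f₀ = 2481 Hz  (b) Q = 4.415  (c) BW = 562 Hz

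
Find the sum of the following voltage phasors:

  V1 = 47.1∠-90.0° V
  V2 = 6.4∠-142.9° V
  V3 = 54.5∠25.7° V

Step 1 — Convert each phasor to rectangular form:
  V1 = 47.1·(cos(-90.0°) + j·sin(-90.0°)) = 0 - j47.1 V
  V2 = 6.4·(cos(-142.9°) + j·sin(-142.9°)) = -5.105 - j3.861 V
  V3 = 54.5·(cos(25.7°) + j·sin(25.7°)) = 49.11 + j23.63 V
Step 2 — Sum components: V_total = 44 - j27.33 V.
Step 3 — Convert to polar: |V_total| = 51.8 V, ∠V_total = -31.8°.

V_total = 51.8∠-31.8° V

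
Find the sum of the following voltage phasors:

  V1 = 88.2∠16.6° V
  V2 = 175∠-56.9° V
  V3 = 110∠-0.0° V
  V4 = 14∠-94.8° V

Step 1 — Convert each phasor to rectangular form:
  V1 = 88.2·(cos(16.6°) + j·sin(16.6°)) = 84.52 + j25.2 V
  V2 = 175·(cos(-56.9°) + j·sin(-56.9°)) = 95.57 - j146.6 V
  V3 = 110·(cos(-0.0°) + j·sin(-0.0°)) = 110 V
  V4 = 14·(cos(-94.8°) + j·sin(-94.8°)) = -1.171 - j13.95 V
Step 2 — Sum components: V_total = 288.9 - j135.4 V.
Step 3 — Convert to polar: |V_total| = 319.1 V, ∠V_total = -25.1°.

V_total = 319.1∠-25.1° V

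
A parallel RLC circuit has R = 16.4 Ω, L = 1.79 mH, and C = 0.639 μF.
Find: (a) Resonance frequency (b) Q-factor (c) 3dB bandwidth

Step 1 — Resonance: ω₀ = 1/√(LC) = 1/√(0.00179·6.39e-07) = 2.957e+04 rad/s.
Step 2 — f₀ = ω₀/(2π) = 4706 Hz.
Step 3 — Parallel Q: Q = R/(ω₀L) = 16.4/(2.957e+04·0.00179) = 0.3099.
Step 4 — Bandwidth: Δω = ω₀/Q = 9.542e+04 rad/s; BW = Δω/(2π) = 1.519e+04 Hz.

(a) f₀ = 4706 Hz  (b) Q = 0.3099  (c) BW = 1.519e+04 Hz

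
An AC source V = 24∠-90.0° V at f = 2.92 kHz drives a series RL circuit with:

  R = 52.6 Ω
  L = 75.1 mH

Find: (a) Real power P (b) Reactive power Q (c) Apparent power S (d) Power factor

Step 1 — Angular frequency: ω = 2π·f = 2π·2920 = 1.835e+04 rad/s.
Step 2 — Component impedances:
  R: Z = R = 52.6 Ω
  L: Z = jωL = j·1.835e+04·0.0751 = 0 + j1378 Ω
Step 3 — Series combination: Z_total = R + L = 52.6 + j1378 Ω = 1379∠87.8° Ω.
Step 4 — Source phasor: V = 24∠-90.0° V = 0 - j24 V.
Step 5 — Current: I = V / Z = -0.01739 - j0.000664 A = 0.01741∠-177.8° A.
Step 6 — Complex power: S = V·I* = 0.01594 + j0.4174 VA.
Step 7 — Real power: P = Re(S) = 0.01594 W.
Step 8 — Reactive power: Q = Im(S) = 0.4174 VAR.
Step 9 — Apparent power: |S| = 0.4177 VA.
Step 10 — Power factor: PF = P/|S| = 0.03815 (lagging).

(a) P = 0.01594 W  (b) Q = 0.4174 VAR  (c) S = 0.4177 VA  (d) PF = 0.03815 (lagging)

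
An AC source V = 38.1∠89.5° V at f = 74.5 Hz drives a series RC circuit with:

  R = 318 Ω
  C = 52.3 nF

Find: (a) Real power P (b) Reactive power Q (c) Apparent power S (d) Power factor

Step 1 — Angular frequency: ω = 2π·f = 2π·74.5 = 468.1 rad/s.
Step 2 — Component impedances:
  R: Z = R = 318 Ω
  C: Z = 1/(jωC) = -j/(ω·C) = 0 - j4.085e+04 Ω
Step 3 — Series combination: Z_total = R + C = 318 - j4.085e+04 Ω = 4.085e+04∠-89.6° Ω.
Step 4 — Source phasor: V = 38.1∠89.5° V = 0.3325 + j38.1 V.
Step 5 — Current: I = V / Z = -0.0009326 + j1.54e-05 A = 0.0009327∠179.1° A.
Step 6 — Complex power: S = V·I* = 0.0002766 - j0.03554 VA.
Step 7 — Real power: P = Re(S) = 0.0002766 W.
Step 8 — Reactive power: Q = Im(S) = -0.03554 VAR.
Step 9 — Apparent power: |S| = 0.03554 VA.
Step 10 — Power factor: PF = P/|S| = 0.007785 (leading).

(a) P = 0.0002766 W  (b) Q = -0.03554 VAR  (c) S = 0.03554 VA  (d) PF = 0.007785 (leading)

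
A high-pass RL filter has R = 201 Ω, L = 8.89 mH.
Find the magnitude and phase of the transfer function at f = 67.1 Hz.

Step 1 — Angular frequency: ω = 2π·67.1 = 421.6 rad/s.
Step 2 — Transfer function: H(jω) = jωL/(R + jωL).
Step 3 — Numerator jωL = j·3.748; denominator R + jωL = 201 + j3.748.
Step 4 — H = 0.0003476 + j0.01864.
Step 5 — Magnitude: |H| = 0.01864 (-34.6 dB); phase: φ = 88.9°.

|H| = 0.01864 (-34.6 dB), φ = 88.9°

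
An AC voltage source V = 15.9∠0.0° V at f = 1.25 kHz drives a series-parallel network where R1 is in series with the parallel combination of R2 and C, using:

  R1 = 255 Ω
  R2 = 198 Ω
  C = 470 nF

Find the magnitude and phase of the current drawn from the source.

Step 1 — Angular frequency: ω = 2π·f = 2π·1250 = 7854 rad/s.
Step 2 — Component impedances:
  R1: Z = R = 255 Ω
  R2: Z = R = 198 Ω
  C: Z = 1/(jωC) = -j/(ω·C) = 0 - j270.9 Ω
Step 3 — Parallel branch: R2 || C = 1/(1/R2 + 1/C) = 129.1 - j94.33 Ω.
Step 4 — Series with R1: Z_total = R1 + (R2 || C) = 384.1 - j94.33 Ω = 395.5∠-13.8° Ω.
Step 5 — Source phasor: V = 15.9∠0.0° V = 15.9 V.
Step 6 — Ohm's law: I = V / Z_total = (15.9) / (384.1 - j94.33) = 0.03904 + j0.00959 A.
Step 7 — Convert to polar: |I| = 0.04021 A, ∠I = 13.8°.

I = 0.04021∠13.8° A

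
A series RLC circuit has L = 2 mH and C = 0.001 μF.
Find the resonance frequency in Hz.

Step 1 — Resonance condition Im(Z)=0 gives ω₀ = 1/√(LC).
Step 2 — ω₀ = 1/√(0.002·1e-09) = 7.071e+05 rad/s.
Step 3 — f₀ = ω₀/(2π) = 1.125e+05 Hz.

f₀ = 1.125e+05 Hz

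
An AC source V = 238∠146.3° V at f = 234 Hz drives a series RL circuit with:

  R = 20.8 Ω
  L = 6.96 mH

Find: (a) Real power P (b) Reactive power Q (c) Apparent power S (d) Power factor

Step 1 — Angular frequency: ω = 2π·f = 2π·234 = 1470 rad/s.
Step 2 — Component impedances:
  R: Z = R = 20.8 Ω
  L: Z = jωL = j·1470·0.00696 = 0 + j10.23 Ω
Step 3 — Series combination: Z_total = R + L = 20.8 + j10.23 Ω = 23.18∠26.2° Ω.
Step 4 — Source phasor: V = 238∠146.3° V = -198 + j132.1 V.
Step 5 — Current: I = V / Z = -5.15 + j8.882 A = 10.27∠120.1° A.
Step 6 — Complex power: S = V·I* = 2193 + j1079 VA.
Step 7 — Real power: P = Re(S) = 2193 W.
Step 8 — Reactive power: Q = Im(S) = 1079 VAR.
Step 9 — Apparent power: |S| = 2444 VA.
Step 10 — Power factor: PF = P/|S| = 0.8973 (lagging).

(a) P = 2193 W  (b) Q = 1079 VAR  (c) S = 2444 VA  (d) PF = 0.8973 (lagging)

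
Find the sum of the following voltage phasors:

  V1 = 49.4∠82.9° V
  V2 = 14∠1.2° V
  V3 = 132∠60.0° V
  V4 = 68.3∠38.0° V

Step 1 — Convert each phasor to rectangular form:
  V1 = 49.4·(cos(82.9°) + j·sin(82.9°)) = 6.106 + j49.02 V
  V2 = 14·(cos(1.2°) + j·sin(1.2°)) = 14 + j0.2932 V
  V3 = 132·(cos(60.0°) + j·sin(60.0°)) = 66 + j114.3 V
  V4 = 68.3·(cos(38.0°) + j·sin(38.0°)) = 53.82 + j42.05 V
Step 2 — Sum components: V_total = 139.9 + j205.7 V.
Step 3 — Convert to polar: |V_total| = 248.8 V, ∠V_total = 55.8°.

V_total = 248.8∠55.8° V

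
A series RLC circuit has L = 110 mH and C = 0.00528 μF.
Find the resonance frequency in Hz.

Step 1 — Resonance condition Im(Z)=0 gives ω₀ = 1/√(LC).
Step 2 — ω₀ = 1/√(0.11·5.28e-09) = 4.149e+04 rad/s.
Step 3 — f₀ = ω₀/(2π) = 6604 Hz.

f₀ = 6604 Hz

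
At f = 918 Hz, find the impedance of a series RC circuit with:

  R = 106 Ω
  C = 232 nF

Step 1 — Angular frequency: ω = 2π·f = 2π·918 = 5768 rad/s.
Step 2 — Component impedances:
  R: Z = R = 106 Ω
  C: Z = 1/(jωC) = -j/(ω·C) = 0 - j747.3 Ω
Step 3 — Series combination: Z_total = R + C = 106 - j747.3 Ω = 754.8∠-81.9° Ω.

Z = 106 - j747.3 Ω = 754.8∠-81.9° Ω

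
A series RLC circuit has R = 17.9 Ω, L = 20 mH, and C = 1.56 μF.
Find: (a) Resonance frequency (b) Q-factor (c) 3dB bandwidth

Step 1 — Resonance condition Im(Z)=0 gives ω₀ = 1/√(LC).
Step 2 — ω₀ = 1/√(0.02·1.56e-06) = 5661 rad/s.
Step 3 — f₀ = ω₀/(2π) = 901 Hz.
Step 4 — Series Q: Q = ω₀L/R = 5661·0.02/17.9 = 6.326.
Step 5 — 3dB bandwidth: Δω = ω₀/Q = 895 rad/s; BW = Δω/(2π) = 142.4 Hz.

(a) f₀ = 901 Hz  (b) Q = 6.326  (c) BW = 142.4 Hz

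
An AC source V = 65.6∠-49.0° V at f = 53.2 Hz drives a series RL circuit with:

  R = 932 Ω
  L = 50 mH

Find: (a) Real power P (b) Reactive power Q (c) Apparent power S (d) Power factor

Step 1 — Angular frequency: ω = 2π·f = 2π·53.2 = 334.3 rad/s.
Step 2 — Component impedances:
  R: Z = R = 932 Ω
  L: Z = jωL = j·334.3·0.05 = 0 + j16.71 Ω
Step 3 — Series combination: Z_total = R + L = 932 + j16.71 Ω = 932.1∠1.0° Ω.
Step 4 — Source phasor: V = 65.6∠-49.0° V = 43.04 - j49.51 V.
Step 5 — Current: I = V / Z = 0.04521 - j0.05393 A = 0.07037∠-50.0° A.
Step 6 — Complex power: S = V·I* = 4.616 + j0.08277 VA.
Step 7 — Real power: P = Re(S) = 4.616 W.
Step 8 — Reactive power: Q = Im(S) = 0.08277 VAR.
Step 9 — Apparent power: |S| = 4.617 VA.
Step 10 — Power factor: PF = P/|S| = 0.9998 (lagging).

(a) P = 4.616 W  (b) Q = 0.08277 VAR  (c) S = 4.617 VA  (d) PF = 0.9998 (lagging)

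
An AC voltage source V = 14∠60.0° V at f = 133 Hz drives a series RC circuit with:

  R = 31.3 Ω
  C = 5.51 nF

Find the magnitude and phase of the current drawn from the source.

Step 1 — Angular frequency: ω = 2π·f = 2π·133 = 835.7 rad/s.
Step 2 — Component impedances:
  R: Z = R = 31.3 Ω
  C: Z = 1/(jωC) = -j/(ω·C) = 0 - j2.172e+05 Ω
Step 3 — Series combination: Z_total = R + C = 31.3 - j2.172e+05 Ω = 2.172e+05∠-90.0° Ω.
Step 4 — Source phasor: V = 14∠60.0° V = 7 + j12.12 V.
Step 5 — Ohm's law: I = V / Z_total = (7 + j12.12) / (31.3 - j2.172e+05) = -5.582e-05 + j3.224e-05 A.
Step 6 — Convert to polar: |I| = 6.446e-05 A, ∠I = 150.0°.

I = 6.446e-05∠150.0° A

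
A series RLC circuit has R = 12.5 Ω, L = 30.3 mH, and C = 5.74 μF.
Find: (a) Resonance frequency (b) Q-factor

Step 1 — Resonance condition Im(Z)=0 gives ω₀ = 1/√(LC).
Step 2 — ω₀ = 1/√(0.0303·5.74e-06) = 2398 rad/s.
Step 3 — f₀ = ω₀/(2π) = 381.6 Hz.
Step 4 — Series Q: Q = ω₀L/R = 2398·0.0303/12.5 = 5.812.

(a) f₀ = 381.6 Hz  (b) Q = 5.812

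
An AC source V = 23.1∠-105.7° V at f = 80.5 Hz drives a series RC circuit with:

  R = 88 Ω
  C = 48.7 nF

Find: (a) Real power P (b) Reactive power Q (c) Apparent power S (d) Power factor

Step 1 — Angular frequency: ω = 2π·f = 2π·80.5 = 505.8 rad/s.
Step 2 — Component impedances:
  R: Z = R = 88 Ω
  C: Z = 1/(jωC) = -j/(ω·C) = 0 - j4.06e+04 Ω
Step 3 — Series combination: Z_total = R + C = 88 - j4.06e+04 Ω = 4.06e+04∠-89.9° Ω.
Step 4 — Source phasor: V = 23.1∠-105.7° V = -6.251 - j22.24 V.
Step 5 — Current: I = V / Z = 0.0005474 - j0.0001552 A = 0.000569∠-15.8° A.
Step 6 — Complex power: S = V·I* = 2.849e-05 - j0.01314 VA.
Step 7 — Real power: P = Re(S) = 2.849e-05 W.
Step 8 — Reactive power: Q = Im(S) = -0.01314 VAR.
Step 9 — Apparent power: |S| = 0.01314 VA.
Step 10 — Power factor: PF = P/|S| = 0.002168 (leading).

(a) P = 2.849e-05 W  (b) Q = -0.01314 VAR  (c) S = 0.01314 VA  (d) PF = 0.002168 (leading)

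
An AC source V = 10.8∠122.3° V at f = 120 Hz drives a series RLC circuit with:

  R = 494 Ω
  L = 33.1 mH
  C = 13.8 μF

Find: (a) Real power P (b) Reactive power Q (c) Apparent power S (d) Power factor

Step 1 — Angular frequency: ω = 2π·f = 2π·120 = 754 rad/s.
Step 2 — Component impedances:
  R: Z = R = 494 Ω
  L: Z = jωL = j·754·0.0331 = 0 + j24.96 Ω
  C: Z = 1/(jωC) = -j/(ω·C) = 0 - j96.11 Ω
Step 3 — Series combination: Z_total = R + L + C = 494 - j71.15 Ω = 499.1∠-8.2° Ω.
Step 4 — Source phasor: V = 10.8∠122.3° V = -5.771 + j9.129 V.
Step 5 — Current: I = V / Z = -0.01405 + j0.01646 A = 0.02164∠130.5° A.
Step 6 — Complex power: S = V·I* = 0.2313 - j0.03332 VA.
Step 7 — Real power: P = Re(S) = 0.2313 W.
Step 8 — Reactive power: Q = Im(S) = -0.03332 VAR.
Step 9 — Apparent power: |S| = 0.2337 VA.
Step 10 — Power factor: PF = P/|S| = 0.9898 (leading).

(a) P = 0.2313 W  (b) Q = -0.03332 VAR  (c) S = 0.2337 VA  (d) PF = 0.9898 (leading)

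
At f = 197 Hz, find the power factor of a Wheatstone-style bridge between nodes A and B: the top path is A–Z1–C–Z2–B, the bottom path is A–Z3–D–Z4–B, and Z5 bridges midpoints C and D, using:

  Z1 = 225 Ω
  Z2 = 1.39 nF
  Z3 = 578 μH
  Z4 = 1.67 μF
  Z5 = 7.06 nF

Step 1 — Angular frequency: ω = 2π·f = 2π·197 = 1238 rad/s.
Step 2 — Component impedances:
  Z1: Z = R = 225 Ω
  Z2: Z = 1/(jωC) = -j/(ω·C) = 0 - j5.812e+05 Ω
  Z3: Z = jωL = j·1238·0.000578 = 0 + j0.7154 Ω
  Z4: Z = 1/(jωC) = -j/(ω·C) = 0 - j483.8 Ω
  Z5: Z = 1/(jωC) = -j/(ω·C) = 0 - j1.144e+05 Ω
Step 3 — Bridge requires nodal analysis (the Z5 bridge couples midpoints C and D, so the two paths cannot be reduced to a simple series/parallel combination). Setting node B to ground and injecting 1 A at node A, the 3-node admittance system at A, C, D solves to V_A = Z_AB = 0.0001528 - j482.7 Ω = 482.7∠-90.0° Ω.
Step 4 — Power factor: PF = cos(φ) = Re(Z)/|Z| = 0.0001528/482.7 = 3.166e-07.
Step 5 — Type: Im(Z) = -482.7 ⇒ leading (phase φ = -90.0°).

PF = 3.166e-07 (leading, φ = -90.0°)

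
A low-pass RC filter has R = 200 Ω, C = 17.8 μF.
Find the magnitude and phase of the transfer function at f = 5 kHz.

Step 1 — Angular frequency: ω = 2π·5000 = 3.142e+04 rad/s.
Step 2 — Transfer function: H(jω) = 1/(1 + jωRC).
Step 3 — Denominator: 1 + jωRC = 1 + j·3.142e+04·200·1.78e-05 = 1 + j111.8.
Step 4 — H = 7.994e-05 - j0.008941.
Step 5 — Magnitude: |H| = 0.008941 (-41.0 dB); phase: φ = -89.5°.

|H| = 0.008941 (-41.0 dB), φ = -89.5°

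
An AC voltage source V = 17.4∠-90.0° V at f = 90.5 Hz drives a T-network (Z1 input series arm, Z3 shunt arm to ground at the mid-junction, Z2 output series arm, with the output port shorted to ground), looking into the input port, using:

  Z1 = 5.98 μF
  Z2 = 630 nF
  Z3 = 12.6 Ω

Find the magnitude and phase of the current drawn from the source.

Step 1 — Angular frequency: ω = 2π·f = 2π·90.5 = 568.6 rad/s.
Step 2 — Component impedances:
  Z1: Z = 1/(jωC) = -j/(ω·C) = 0 - j294.1 Ω
  Z2: Z = 1/(jωC) = -j/(ω·C) = 0 - j2791 Ω
  Z3: Z = R = 12.6 Ω
Step 3 — With the output port shorted to ground, the output series arm Z2 runs from the junction to ground; the shunt arm Z3 also runs from the junction to ground. They appear in parallel: Z3 || Z2 = 12.6 - j0.05687 Ω.
Step 4 — Series with input arm Z1: Z_in = Z1 + (Z3 || Z2) = 12.6 - j294.1 Ω = 294.4∠-87.5° Ω.
Step 5 — Source phasor: V = 17.4∠-90.0° V = 0 - j17.4 V.
Step 6 — Ohm's law: I = V / Z_total = (0 - j17.4) / (12.6 - j294.1) = 0.05905 - j0.002529 A.
Step 7 — Convert to polar: |I| = 0.0591 A, ∠I = -2.5°.

I = 0.0591∠-2.5° A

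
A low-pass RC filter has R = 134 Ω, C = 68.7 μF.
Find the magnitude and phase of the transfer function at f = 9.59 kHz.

Step 1 — Angular frequency: ω = 2π·9590 = 6.026e+04 rad/s.
Step 2 — Transfer function: H(jω) = 1/(1 + jωRC).
Step 3 — Denominator: 1 + jωRC = 1 + j·6.026e+04·134·6.87e-05 = 1 + j554.7.
Step 4 — H = 3.25e-06 - j0.001803.
Step 5 — Magnitude: |H| = 0.001803 (-54.9 dB); phase: φ = -89.9°.

|H| = 0.001803 (-54.9 dB), φ = -89.9°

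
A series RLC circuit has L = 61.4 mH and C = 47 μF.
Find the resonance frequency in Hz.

Step 1 — Resonance condition Im(Z)=0 gives ω₀ = 1/√(LC).
Step 2 — ω₀ = 1/√(0.0614·4.7e-05) = 588.7 rad/s.
Step 3 — f₀ = ω₀/(2π) = 93.69 Hz.

f₀ = 93.69 Hz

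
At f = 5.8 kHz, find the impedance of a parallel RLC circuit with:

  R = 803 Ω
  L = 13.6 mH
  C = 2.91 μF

Step 1 — Angular frequency: ω = 2π·f = 2π·5800 = 3.644e+04 rad/s.
Step 2 — Component impedances:
  R: Z = R = 803 Ω
  L: Z = jωL = j·3.644e+04·0.0136 = 0 + j495.6 Ω
  C: Z = 1/(jωC) = -j/(ω·C) = 0 - j9.43 Ω
Step 3 — Parallel combination: 1/Z_total = 1/R + 1/L + 1/C; Z_total = 0.1151 - j9.611 Ω = 9.612∠-89.3° Ω.

Z = 0.1151 - j9.611 Ω = 9.612∠-89.3° Ω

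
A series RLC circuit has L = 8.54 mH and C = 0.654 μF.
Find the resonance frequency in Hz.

Step 1 — Resonance condition Im(Z)=0 gives ω₀ = 1/√(LC).
Step 2 — ω₀ = 1/√(0.00854·6.54e-07) = 1.338e+04 rad/s.
Step 3 — f₀ = ω₀/(2π) = 2130 Hz.

f₀ = 2130 Hz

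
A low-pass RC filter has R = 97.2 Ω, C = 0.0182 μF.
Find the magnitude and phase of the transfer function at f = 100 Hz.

Step 1 — Angular frequency: ω = 2π·100 = 628.3 rad/s.
Step 2 — Transfer function: H(jω) = 1/(1 + jωRC).
Step 3 — Denominator: 1 + jωRC = 1 + j·628.3·97.2·1.82e-08 = 1 + j0.001112.
Step 4 — H = 1 - j0.001112.
Step 5 — Magnitude: |H| = 1 (-0.0 dB); phase: φ = -0.1°.

|H| = 1 (-0.0 dB), φ = -0.1°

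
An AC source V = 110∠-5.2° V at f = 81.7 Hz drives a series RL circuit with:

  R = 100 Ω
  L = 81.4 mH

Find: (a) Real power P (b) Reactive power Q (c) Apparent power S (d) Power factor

Step 1 — Angular frequency: ω = 2π·f = 2π·81.7 = 513.3 rad/s.
Step 2 — Component impedances:
  R: Z = R = 100 Ω
  L: Z = jωL = j·513.3·0.0814 = 0 + j41.79 Ω
Step 3 — Series combination: Z_total = R + L = 100 + j41.79 Ω = 108.4∠22.7° Ω.
Step 4 — Source phasor: V = 110∠-5.2° V = 109.5 - j9.97 V.
Step 5 — Current: I = V / Z = 0.8972 - j0.4746 A = 1.015∠-27.9° A.
Step 6 — Complex power: S = V·I* = 103 + j43.04 VA.
Step 7 — Real power: P = Re(S) = 103 W.
Step 8 — Reactive power: Q = Im(S) = 43.04 VAR.
Step 9 — Apparent power: |S| = 111.6 VA.
Step 10 — Power factor: PF = P/|S| = 0.9227 (lagging).

(a) P = 103 W  (b) Q = 43.04 VAR  (c) S = 111.6 VA  (d) PF = 0.9227 (lagging)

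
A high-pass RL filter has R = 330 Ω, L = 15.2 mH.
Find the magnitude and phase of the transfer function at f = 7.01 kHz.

Step 1 — Angular frequency: ω = 2π·7010 = 4.405e+04 rad/s.
Step 2 — Transfer function: H(jω) = jωL/(R + jωL).
Step 3 — Numerator jωL = j·669.5; denominator R + jωL = 330 + j669.5.
Step 4 — H = 0.8045 + j0.3966.
Step 5 — Magnitude: |H| = 0.897 (-0.9 dB); phase: φ = 26.2°.

|H| = 0.897 (-0.9 dB), φ = 26.2°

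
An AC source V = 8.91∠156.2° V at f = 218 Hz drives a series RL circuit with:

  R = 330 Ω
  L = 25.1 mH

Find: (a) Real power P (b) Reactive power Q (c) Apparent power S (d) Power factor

Step 1 — Angular frequency: ω = 2π·f = 2π·218 = 1370 rad/s.
Step 2 — Component impedances:
  R: Z = R = 330 Ω
  L: Z = jωL = j·1370·0.0251 = 0 + j34.38 Ω
Step 3 — Series combination: Z_total = R + L = 330 + j34.38 Ω = 331.8∠5.9° Ω.
Step 4 — Source phasor: V = 8.91∠156.2° V = -8.152 + j3.596 V.
Step 5 — Current: I = V / Z = -0.02332 + j0.01332 A = 0.02685∠150.3° A.
Step 6 — Complex power: S = V·I* = 0.238 + j0.02479 VA.
Step 7 — Real power: P = Re(S) = 0.238 W.
Step 8 — Reactive power: Q = Im(S) = 0.02479 VAR.
Step 9 — Apparent power: |S| = 0.2393 VA.
Step 10 — Power factor: PF = P/|S| = 0.9946 (lagging).

(a) P = 0.238 W  (b) Q = 0.02479 VAR  (c) S = 0.2393 VA  (d) PF = 0.9946 (lagging)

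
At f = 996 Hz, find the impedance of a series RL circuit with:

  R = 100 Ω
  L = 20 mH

Step 1 — Angular frequency: ω = 2π·f = 2π·996 = 6258 rad/s.
Step 2 — Component impedances:
  R: Z = R = 100 Ω
  L: Z = jωL = j·6258·0.02 = 0 + j125.2 Ω
Step 3 — Series combination: Z_total = R + L = 100 + j125.2 Ω = 160.2∠51.4° Ω.

Z = 100 + j125.2 Ω = 160.2∠51.4° Ω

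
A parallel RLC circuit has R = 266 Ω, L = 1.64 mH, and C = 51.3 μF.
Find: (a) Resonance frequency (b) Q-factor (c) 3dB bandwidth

Step 1 — Resonance: ω₀ = 1/√(LC) = 1/√(0.00164·5.13e-05) = 3448 rad/s.
Step 2 — f₀ = ω₀/(2π) = 548.7 Hz.
Step 3 — Parallel Q: Q = R/(ω₀L) = 266/(3448·0.00164) = 47.05.
Step 4 — Bandwidth: Δω = ω₀/Q = 73.28 rad/s; BW = Δω/(2π) = 11.66 Hz.

(a) f₀ = 548.7 Hz  (b) Q = 47.05  (c) BW = 11.66 Hz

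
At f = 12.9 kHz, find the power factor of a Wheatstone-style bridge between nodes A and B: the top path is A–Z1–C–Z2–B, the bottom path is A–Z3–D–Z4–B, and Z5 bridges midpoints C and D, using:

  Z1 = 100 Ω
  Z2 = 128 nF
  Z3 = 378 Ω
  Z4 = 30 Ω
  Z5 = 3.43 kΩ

Step 1 — Angular frequency: ω = 2π·f = 2π·1.29e+04 = 8.105e+04 rad/s.
Step 2 — Component impedances:
  Z1: Z = R = 100 Ω
  Z2: Z = 1/(jωC) = -j/(ω·C) = 0 - j96.39 Ω
  Z3: Z = R = 378 Ω
  Z4: Z = R = 30 Ω
  Z5: Z = R = 3430 Ω
Step 3 — Bridge requires nodal analysis (the Z5 bridge couples midpoints C and D, so the two paths cannot be reduced to a simple series/parallel combination). Setting node B to ground and injecting 1 A at node A, the 3-node admittance system at A, C, D solves to V_A = Z_AB = 93.1 - j59.68 Ω = 110.6∠-32.7° Ω.
Step 4 — Power factor: PF = cos(φ) = Re(Z)/|Z| = 93.101/110.59 = 0.8419.
Step 5 — Type: Im(Z) = -59.68 ⇒ leading (phase φ = -32.7°).

PF = 0.8419 (leading, φ = -32.7°)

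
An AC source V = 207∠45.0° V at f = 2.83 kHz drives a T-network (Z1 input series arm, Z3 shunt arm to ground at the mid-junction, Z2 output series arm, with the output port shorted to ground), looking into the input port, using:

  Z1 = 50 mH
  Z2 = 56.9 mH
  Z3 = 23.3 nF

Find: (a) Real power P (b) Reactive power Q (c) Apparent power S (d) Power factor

Step 1 — Angular frequency: ω = 2π·f = 2π·2830 = 1.778e+04 rad/s.
Step 2 — Component impedances:
  Z1: Z = jωL = j·1.778e+04·0.05 = 0 + j889.1 Ω
  Z2: Z = jωL = j·1.778e+04·0.0569 = 0 + j1012 Ω
  Z3: Z = 1/(jωC) = -j/(ω·C) = 0 - j2414 Ω
Step 3 — With the output port shorted to ground, the output series arm Z2 runs from the junction to ground; the shunt arm Z3 also runs from the junction to ground. They appear in parallel: Z3 || Z2 = 0 + j1742 Ω.
Step 4 — Series with input arm Z1: Z_in = Z1 + (Z3 || Z2) = 0 + j2631 Ω = 2631∠90.0° Ω.
Step 5 — Source phasor: V = 207∠45.0° V = 146.4 + j146.4 V.
Step 6 — Current: I = V / Z = 0.05563 - j0.05563 A = 0.07868∠-45.0° A.
Step 7 — Complex power: S = V·I* = 0 + j16.29 VA.
Step 8 — Real power: P = Re(S) = 0 W.
Step 9 — Reactive power: Q = Im(S) = 16.29 VAR.
Step 10 — Apparent power: |S| = 16.29 VA.
Step 11 — Power factor: PF = P/|S| = 0 (lagging).

(a) P = 0 W  (b) Q = 16.29 VAR  (c) S = 16.29 VA  (d) PF = 0 (lagging)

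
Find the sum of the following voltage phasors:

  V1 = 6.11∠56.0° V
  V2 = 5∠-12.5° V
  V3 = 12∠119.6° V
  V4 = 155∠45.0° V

Step 1 — Convert each phasor to rectangular form:
  V1 = 6.11·(cos(56.0°) + j·sin(56.0°)) = 3.417 + j5.065 V
  V2 = 5·(cos(-12.5°) + j·sin(-12.5°)) = 4.881 - j1.082 V
  V3 = 12·(cos(119.6°) + j·sin(119.6°)) = -5.927 + j10.43 V
  V4 = 155·(cos(45.0°) + j·sin(45.0°)) = 109.6 + j109.6 V
Step 2 — Sum components: V_total = 112 + j124 V.
Step 3 — Convert to polar: |V_total| = 167.1 V, ∠V_total = 47.9°.

V_total = 167.1∠47.9° V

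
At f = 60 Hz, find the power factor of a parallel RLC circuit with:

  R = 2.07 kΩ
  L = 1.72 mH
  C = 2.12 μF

Step 1 — Angular frequency: ω = 2π·f = 2π·60 = 377 rad/s.
Step 2 — Component impedances:
  R: Z = R = 2070 Ω
  L: Z = jωL = j·377·0.00172 = 0 + j0.6484 Ω
  C: Z = 1/(jωC) = -j/(ω·C) = 0 - j1251 Ω
Step 3 — Parallel combination: 1/Z_total = 1/R + 1/L + 1/C; Z_total = 0.0002033 + j0.6488 Ω = 0.6488∠90.0° Ω.
Step 4 — Power factor: PF = cos(φ) = Re(Z)/|Z| = 0.00020333/0.64876 = 0.0003134.
Step 5 — Type: Im(Z) = 0.6488 ⇒ lagging (phase φ = 90.0°).

PF = 0.0003134 (lagging, φ = 90.0°)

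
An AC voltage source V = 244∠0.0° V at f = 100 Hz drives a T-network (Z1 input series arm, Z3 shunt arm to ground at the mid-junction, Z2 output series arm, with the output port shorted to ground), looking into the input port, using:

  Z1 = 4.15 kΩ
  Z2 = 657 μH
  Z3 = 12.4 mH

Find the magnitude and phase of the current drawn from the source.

Step 1 — Angular frequency: ω = 2π·f = 2π·100 = 628.3 rad/s.
Step 2 — Component impedances:
  Z1: Z = R = 4150 Ω
  Z2: Z = jωL = j·628.3·0.000657 = 0 + j0.4128 Ω
  Z3: Z = jωL = j·628.3·0.0124 = 0 + j7.791 Ω
Step 3 — With the output port shorted to ground, the output series arm Z2 runs from the junction to ground; the shunt arm Z3 also runs from the junction to ground. They appear in parallel: Z3 || Z2 = 0 + j0.392 Ω.
Step 4 — Series with input arm Z1: Z_in = Z1 + (Z3 || Z2) = 4150 + j0.392 Ω = 4150∠0.0° Ω.
Step 5 — Source phasor: V = 244∠0.0° V = 244 V.
Step 6 — Ohm's law: I = V / Z_total = (244) / (4150 + j0.392) = 0.0588 - j5.554e-06 A.
Step 7 — Convert to polar: |I| = 0.0588 A, ∠I = -0.0°.

I = 0.0588∠-0.0° A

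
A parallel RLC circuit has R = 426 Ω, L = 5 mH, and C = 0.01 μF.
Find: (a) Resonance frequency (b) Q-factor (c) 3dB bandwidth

Step 1 — Resonance: ω₀ = 1/√(LC) = 1/√(0.005·1e-08) = 1.414e+05 rad/s.
Step 2 — f₀ = ω₀/(2π) = 2.251e+04 Hz.
Step 3 — Parallel Q: Q = R/(ω₀L) = 426/(1.414e+05·0.005) = 0.6025.
Step 4 — Bandwidth: Δω = ω₀/Q = 2.347e+05 rad/s; BW = Δω/(2π) = 3.736e+04 Hz.

(a) f₀ = 2.251e+04 Hz  (b) Q = 0.6025  (c) BW = 3.736e+04 Hz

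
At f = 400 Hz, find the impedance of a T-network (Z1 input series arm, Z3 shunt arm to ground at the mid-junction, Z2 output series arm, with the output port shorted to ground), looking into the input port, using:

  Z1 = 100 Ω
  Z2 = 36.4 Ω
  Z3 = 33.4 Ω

Step 1 — Angular frequency: ω = 2π·f = 2π·400 = 2513 rad/s.
Step 2 — Component impedances:
  Z1: Z = R = 100 Ω
  Z2: Z = R = 36.4 Ω
  Z3: Z = R = 33.4 Ω
Step 3 — With the output port shorted to ground, the output series arm Z2 runs from the junction to ground; the shunt arm Z3 also runs from the junction to ground. They appear in parallel: Z3 || Z2 = 17.42 Ω.
Step 4 — Series with input arm Z1: Z_in = Z1 + (Z3 || Z2) = 117.4 Ω = 117.4∠0.0° Ω.

Z = 117.4 Ω = 117.4∠0.0° Ω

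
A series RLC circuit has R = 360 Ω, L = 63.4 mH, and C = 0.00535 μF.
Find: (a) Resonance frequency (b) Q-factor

Step 1 — Resonance condition Im(Z)=0 gives ω₀ = 1/√(LC).
Step 2 — ω₀ = 1/√(0.0634·5.35e-09) = 5.43e+04 rad/s.
Step 3 — f₀ = ω₀/(2π) = 8642 Hz.
Step 4 — Series Q: Q = ω₀L/R = 5.43e+04·0.0634/360 = 9.562.

(a) f₀ = 8642 Hz  (b) Q = 9.562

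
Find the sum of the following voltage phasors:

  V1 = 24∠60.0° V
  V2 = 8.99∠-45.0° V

Step 1 — Convert each phasor to rectangular form:
  V1 = 24·(cos(60.0°) + j·sin(60.0°)) = 12 + j20.78 V
  V2 = 8.99·(cos(-45.0°) + j·sin(-45.0°)) = 6.357 - j6.357 V
Step 2 — Sum components: V_total = 18.36 + j14.43 V.
Step 3 — Convert to polar: |V_total| = 23.35 V, ∠V_total = 38.2°.

V_total = 23.35∠38.2° V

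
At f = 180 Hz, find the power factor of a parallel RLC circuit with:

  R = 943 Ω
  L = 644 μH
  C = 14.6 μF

Step 1 — Angular frequency: ω = 2π·f = 2π·180 = 1131 rad/s.
Step 2 — Component impedances:
  R: Z = R = 943 Ω
  L: Z = jωL = j·1131·0.000644 = 0 + j0.7283 Ω
  C: Z = 1/(jωC) = -j/(ω·C) = 0 - j60.56 Ω
Step 3 — Parallel combination: 1/Z_total = 1/R + 1/L + 1/C; Z_total = 0.0005763 + j0.7372 Ω = 0.7372∠90.0° Ω.
Step 4 — Power factor: PF = cos(φ) = Re(Z)/|Z| = 0.00057633/0.73721 = 0.0007818.
Step 5 — Type: Im(Z) = 0.7372 ⇒ lagging (phase φ = 90.0°).

PF = 0.0007818 (lagging, φ = 90.0°)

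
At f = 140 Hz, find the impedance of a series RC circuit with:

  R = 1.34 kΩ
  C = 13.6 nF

Step 1 — Angular frequency: ω = 2π·f = 2π·140 = 879.6 rad/s.
Step 2 — Component impedances:
  R: Z = R = 1340 Ω
  C: Z = 1/(jωC) = -j/(ω·C) = 0 - j8.359e+04 Ω
Step 3 — Series combination: Z_total = R + C = 1340 - j8.359e+04 Ω = 8.36e+04∠-89.1° Ω.

Z = 1340 - j8.359e+04 Ω = 8.36e+04∠-89.1° Ω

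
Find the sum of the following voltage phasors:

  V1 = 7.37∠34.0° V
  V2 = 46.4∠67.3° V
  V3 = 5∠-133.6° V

Step 1 — Convert each phasor to rectangular form:
  V1 = 7.37·(cos(34.0°) + j·sin(34.0°)) = 6.11 + j4.121 V
  V2 = 46.4·(cos(67.3°) + j·sin(67.3°)) = 17.91 + j42.81 V
  V3 = 5·(cos(-133.6°) + j·sin(-133.6°)) = -3.448 - j3.621 V
Step 2 — Sum components: V_total = 20.57 + j43.31 V.
Step 3 — Convert to polar: |V_total| = 47.94 V, ∠V_total = 64.6°.

V_total = 47.94∠64.6° V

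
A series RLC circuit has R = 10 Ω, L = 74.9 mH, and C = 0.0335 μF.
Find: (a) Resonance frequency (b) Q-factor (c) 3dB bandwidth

Step 1 — Resonance: ω₀ = 1/√(LC) = 1/√(0.0749·3.35e-08) = 1.996e+04 rad/s.
Step 2 — f₀ = ω₀/(2π) = 3177 Hz.
Step 3 — Series Q: Q = ω₀L/R = 1.996e+04·0.0749/10 = 149.5.
Step 4 — Bandwidth: Δω = ω₀/Q = 133.5 rad/s; BW = Δω/(2π) = 21.25 Hz.

(a) f₀ = 3177 Hz  (b) Q = 149.5  (c) BW = 21.25 Hz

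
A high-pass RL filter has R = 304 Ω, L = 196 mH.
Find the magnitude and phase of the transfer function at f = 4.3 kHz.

Step 1 — Angular frequency: ω = 2π·4300 = 2.702e+04 rad/s.
Step 2 — Transfer function: H(jω) = jωL/(R + jωL).
Step 3 — Numerator jωL = j·5295; denominator R + jωL = 304 + j5295.
Step 4 — H = 0.9967 + j0.05722.
Step 5 — Magnitude: |H| = 0.9984 (-0.0 dB); phase: φ = 3.3°.

|H| = 0.9984 (-0.0 dB), φ = 3.3°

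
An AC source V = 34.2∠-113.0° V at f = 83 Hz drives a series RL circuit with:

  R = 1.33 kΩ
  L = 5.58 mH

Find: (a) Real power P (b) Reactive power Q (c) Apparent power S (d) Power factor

Step 1 — Angular frequency: ω = 2π·f = 2π·83 = 521.5 rad/s.
Step 2 — Component impedances:
  R: Z = R = 1330 Ω
  L: Z = jωL = j·521.5·0.00558 = 0 + j2.91 Ω
Step 3 — Series combination: Z_total = R + L = 1330 + j2.91 Ω = 1330∠0.1° Ω.
Step 4 — Source phasor: V = 34.2∠-113.0° V = -13.36 - j31.48 V.
Step 5 — Current: I = V / Z = -0.0101 - j0.02365 A = 0.02571∠-113.1° A.
Step 6 — Complex power: S = V·I* = 0.8794 + j0.001924 VA.
Step 7 — Real power: P = Re(S) = 0.8794 W.
Step 8 — Reactive power: Q = Im(S) = 0.001924 VAR.
Step 9 — Apparent power: |S| = 0.8794 VA.
Step 10 — Power factor: PF = P/|S| = 1 (lagging).

(a) P = 0.8794 W  (b) Q = 0.001924 VAR  (c) S = 0.8794 VA  (d) PF = 1 (lagging)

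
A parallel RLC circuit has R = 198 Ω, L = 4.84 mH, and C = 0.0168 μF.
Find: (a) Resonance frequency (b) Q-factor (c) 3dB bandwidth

Step 1 — Resonance: ω₀ = 1/√(LC) = 1/√(0.00484·1.68e-08) = 1.109e+05 rad/s.
Step 2 — f₀ = ω₀/(2π) = 1.765e+04 Hz.
Step 3 — Parallel Q: Q = R/(ω₀L) = 198/(1.109e+05·0.00484) = 0.3689.
Step 4 — Bandwidth: Δω = ω₀/Q = 3.006e+05 rad/s; BW = Δω/(2π) = 4.785e+04 Hz.

(a) f₀ = 1.765e+04 Hz  (b) Q = 0.3689  (c) BW = 4.785e+04 Hz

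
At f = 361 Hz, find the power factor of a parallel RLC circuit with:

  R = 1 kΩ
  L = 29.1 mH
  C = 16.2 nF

Step 1 — Angular frequency: ω = 2π·f = 2π·361 = 2268 rad/s.
Step 2 — Component impedances:
  R: Z = R = 1000 Ω
  L: Z = jωL = j·2268·0.0291 = 0 + j66.01 Ω
  C: Z = 1/(jωC) = -j/(ω·C) = 0 - j2.721e+04 Ω
Step 3 — Parallel combination: 1/Z_total = 1/R + 1/L + 1/C; Z_total = 4.359 + j65.88 Ω = 66.02∠86.2° Ω.
Step 4 — Power factor: PF = cos(φ) = Re(Z)/|Z| = 4.3589/66.022 = 0.06602.
Step 5 — Type: Im(Z) = 65.88 ⇒ lagging (phase φ = 86.2°).

PF = 0.06602 (lagging, φ = 86.2°)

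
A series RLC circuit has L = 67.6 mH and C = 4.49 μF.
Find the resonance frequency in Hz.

Step 1 — Resonance condition Im(Z)=0 gives ω₀ = 1/√(LC).
Step 2 — ω₀ = 1/√(0.0676·4.49e-06) = 1815 rad/s.
Step 3 — f₀ = ω₀/(2π) = 288.9 Hz.

f₀ = 288.9 Hz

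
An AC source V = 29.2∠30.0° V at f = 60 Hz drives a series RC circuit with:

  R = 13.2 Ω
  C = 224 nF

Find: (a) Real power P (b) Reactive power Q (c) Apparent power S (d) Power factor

Step 1 — Angular frequency: ω = 2π·f = 2π·60 = 377 rad/s.
Step 2 — Component impedances:
  R: Z = R = 13.2 Ω
  C: Z = 1/(jωC) = -j/(ω·C) = 0 - j1.184e+04 Ω
Step 3 — Series combination: Z_total = R + C = 13.2 - j1.184e+04 Ω = 1.184e+04∠-89.9° Ω.
Step 4 — Source phasor: V = 29.2∠30.0° V = 25.29 + j14.6 V.
Step 5 — Current: I = V / Z = -0.001231 + j0.002137 A = 0.002466∠119.9° A.
Step 6 — Complex power: S = V·I* = 8.026e-05 - j0.072 VA.
Step 7 — Real power: P = Re(S) = 8.026e-05 W.
Step 8 — Reactive power: Q = Im(S) = -0.072 VAR.
Step 9 — Apparent power: |S| = 0.072 VA.
Step 10 — Power factor: PF = P/|S| = 0.001115 (leading).

(a) P = 8.026e-05 W  (b) Q = -0.072 VAR  (c) S = 0.072 VA  (d) PF = 0.001115 (leading)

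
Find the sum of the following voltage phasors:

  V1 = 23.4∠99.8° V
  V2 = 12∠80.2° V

Step 1 — Convert each phasor to rectangular form:
  V1 = 23.4·(cos(99.8°) + j·sin(99.8°)) = -3.983 + j23.06 V
  V2 = 12·(cos(80.2°) + j·sin(80.2°)) = 2.043 + j11.82 V
Step 2 — Sum components: V_total = -1.94 + j34.88 V.
Step 3 — Convert to polar: |V_total| = 34.94 V, ∠V_total = 93.2°.

V_total = 34.94∠93.2° V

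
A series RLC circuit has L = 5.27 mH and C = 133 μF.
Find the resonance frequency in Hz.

Step 1 — Resonance condition Im(Z)=0 gives ω₀ = 1/√(LC).
Step 2 — ω₀ = 1/√(0.00527·0.000133) = 1194 rad/s.
Step 3 — f₀ = ω₀/(2π) = 190.1 Hz.

f₀ = 190.1 Hz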